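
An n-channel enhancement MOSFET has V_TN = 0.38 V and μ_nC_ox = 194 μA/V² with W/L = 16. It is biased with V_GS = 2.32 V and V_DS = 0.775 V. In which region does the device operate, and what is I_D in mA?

Triode; I_D = 3.73 mA

k_n = μ_nC_ox · (W/L) = 3.104 mA/V².
V_ov = V_GS − V_TN = 2.32 − 0.38 = 1.94 V.
Since V_DS = 0.775 V < V_ov = 1.94 V, the device is in the triode region.
I_D = k_n [V_ov · V_DS − ½ V_DS²] = 3.104 × [1.94 × 0.775 − 0.5 × 0.775²] = 3.73 mA.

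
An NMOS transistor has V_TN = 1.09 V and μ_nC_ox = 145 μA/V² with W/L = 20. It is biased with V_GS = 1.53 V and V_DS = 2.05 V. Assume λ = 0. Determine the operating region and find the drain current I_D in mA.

Saturation; I_D = 0.281 mA

k_n = μ_nC_ox · (W/L) = 2.9 mA/V².
V_ov = V_GS − V_TN = 1.53 − 1.09 = 0.44 V.
Since V_DS = 2.05 V ≥ V_ov = 0.44 V, the device is in saturation.
I_D = ½ k_n V_ov² = 0.5 × 2.9 × 0.44² = 0.281 mA.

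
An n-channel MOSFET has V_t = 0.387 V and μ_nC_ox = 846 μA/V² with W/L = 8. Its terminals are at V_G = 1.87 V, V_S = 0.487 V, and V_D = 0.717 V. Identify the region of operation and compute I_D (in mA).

V_GS = V_G − V_S = 1.87 − 0.487 = 1.38 V; V_DS = V_D − V_S = 0.717 − 0.487 = 0.23 V.
k_n = μ_nC_ox · (W/L) = 6.768 mA/V².
V_ov = V_GS − V_t = 1.38 − 0.387 = 0.996 V.
Since V_DS = 0.23 V < V_ov = 0.996 V, the device is in the triode region.
I_D = k_n [V_ov · V_DS − ½ V_DS²] = 6.768 × [0.996 × 0.23 − 0.5 × 0.23²] = 1.37 mA.

Triode; I_D = 1.37 mA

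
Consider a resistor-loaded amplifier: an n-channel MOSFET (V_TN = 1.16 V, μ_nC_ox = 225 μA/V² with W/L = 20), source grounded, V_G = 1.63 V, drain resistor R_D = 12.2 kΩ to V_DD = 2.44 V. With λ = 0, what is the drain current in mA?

V_GS = V_G = 1.63 V, so V_ov = 1.63 − 1.16 = 0.47 V.
k_n = μ_nC_ox · (W/L) = 4.5 mA/V².
Assume saturation: I_D = ½ k_n V_ov² = 0.5 × 4.5 × 0.47² = 0.497 mA, giving V_DS = V_DD − I_D R_D = 2.44 − 0.497 × 12.2 = -3.62 V.
But -3.62 V < V_ov = 0.47 V, so the device is actually in triode.
In triode I_D = k_n[V_ov V_DS − ½ V_DS²] and I_D = (V_DD − V_DS)/R_D. Equating: 27.4 V_DS² − 26.8 V_DS + 2.44 = 0, giving V_DS = 0.102 V (the root below V_ov).
I_D = (2.44 − 0.102) / 12.2 = 0.192 mA.

I_D = 0.192 mA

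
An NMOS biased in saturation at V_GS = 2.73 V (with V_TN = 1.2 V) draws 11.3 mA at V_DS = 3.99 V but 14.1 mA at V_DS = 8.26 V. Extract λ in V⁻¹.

λ = 0.0755 V⁻¹

With V_GS fixed, I_D ∝ (1 + λ V_DS) in saturation, so I_D2/I_D1 = (1 + λ V_DS2)/(1 + λ V_DS1).
14.1/11.3 = 1.248 = (1 + 8.26 λ)/(1 + 3.99 λ).
Solving: λ (I_D1 V_DS2 − I_D2 V_DS1) = I_D2 − I_D1, so λ = (14.1 − 11.3) / (11.3 × 8.26 − 14.1 × 3.99) = 2.8 / 37.1 = 0.0755 V⁻¹.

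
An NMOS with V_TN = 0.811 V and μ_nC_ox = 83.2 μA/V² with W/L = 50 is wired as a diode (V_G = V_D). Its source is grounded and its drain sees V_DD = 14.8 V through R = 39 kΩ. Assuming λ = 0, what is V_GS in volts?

V_GS = 1.22 V

With gate tied to drain, V_GS = V_DS ≥ V_GS − V_TN, so the device is in saturation.
k_n = μ_nC_ox · (W/L) = 4.16 mA/V².
KCL at the drain: ½ k_n (V_GS − V_TN)² = (V_DD − V_GS)/R.
Let x = V_GS − 0.811. Then 81.1 x² + x − 13.99 = 0, giving x = 0.409 V (positive root), so V_GS = 1.22 V.
I_D = (V_DD − V_GS)/R = (14.8 − 1.22) / 39 = 0.348 mA.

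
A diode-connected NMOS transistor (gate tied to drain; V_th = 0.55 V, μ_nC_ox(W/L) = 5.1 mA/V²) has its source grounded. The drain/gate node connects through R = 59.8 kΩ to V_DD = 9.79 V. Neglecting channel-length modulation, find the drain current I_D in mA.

With gate tied to drain, V_GS = V_DS ≥ V_GS − V_th, so the device is in saturation.
KCL at the drain: ½ k_n (V_GS − V_th)² = (V_DD − V_GS)/R.
Let x = V_GS − 0.55. Then 152 x² + x − 9.24 = 0, giving x = 0.243 V (positive root), so V_GS = 0.793 V.
I_D = (V_DD − V_GS)/R = (9.79 − 0.793) / 59.8 = 0.15 mA.

I_D = 0.150 mA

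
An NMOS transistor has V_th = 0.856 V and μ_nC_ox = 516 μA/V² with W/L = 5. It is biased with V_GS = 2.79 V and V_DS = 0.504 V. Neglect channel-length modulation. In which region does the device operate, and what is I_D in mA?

k_n = μ_nC_ox · (W/L) = 2.58 mA/V².
V_ov = V_GS − V_th = 2.79 − 0.856 = 1.93 V.
Since V_DS = 0.504 V < V_ov = 1.93 V, the device is in the triode region.
I_D = k_n [V_ov · V_DS − ½ V_DS²] = 2.58 × [1.93 × 0.504 − 0.5 × 0.504²] = 2.19 mA.

Triode; I_D = 2.19 mA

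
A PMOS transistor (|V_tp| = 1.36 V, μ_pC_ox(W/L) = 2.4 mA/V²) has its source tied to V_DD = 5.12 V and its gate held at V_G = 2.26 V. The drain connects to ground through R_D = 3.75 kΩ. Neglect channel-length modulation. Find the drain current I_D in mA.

I_D = 1.26 mA

V_SG = V_DD − V_G = 5.12 − 2.26 = 2.86 V, so V_ov = 2.86 − 1.36 = 1.5 V.
Assume saturation: I_D = ½ k_p V_ov² = 0.5 × 2.4 × 1.5² = 2.7 mA, giving V_SD = V_DD − I_D R_D = 5.12 − 2.7 × 3.75 = -5.01 V.
But -5.01 V < V_ov = 1.5 V, so the device is actually in triode.
In triode I_D = k_p[V_ov V_SD − ½ V_SD²] and I_D = (V_DD − V_SD)/R_D. Equating: 4.5 V_SD² − 14.5 V_SD + 5.12 = 0, giving V_SD = 0.404 V (the root below V_ov).
I_D = (5.12 − 0.404) / 3.75 = 1.26 mA.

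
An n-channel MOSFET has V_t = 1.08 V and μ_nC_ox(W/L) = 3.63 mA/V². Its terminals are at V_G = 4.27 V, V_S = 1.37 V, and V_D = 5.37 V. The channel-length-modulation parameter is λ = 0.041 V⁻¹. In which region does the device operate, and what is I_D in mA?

Saturation; I_D = 7.00 mA

V_GS = V_G − V_S = 4.27 − 1.37 = 2.9 V; V_DS = V_D − V_S = 5.37 − 1.37 = 4 V.
V_ov = V_GS − V_t = 2.9 − 1.08 = 1.82 V.
Since V_DS = 4 V ≥ V_ov = 1.82 V, the device is in saturation.
I_D = ½ k_n V_ov² (1 + λ V_DS) = 0.5 × 3.63 × 1.82² × (1 + 0.041 × 4) = 7 mA.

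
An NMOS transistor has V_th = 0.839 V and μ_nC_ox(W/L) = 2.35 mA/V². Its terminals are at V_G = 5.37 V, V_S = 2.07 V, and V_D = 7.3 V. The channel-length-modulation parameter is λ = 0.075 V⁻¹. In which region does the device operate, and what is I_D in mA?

V_GS = V_G − V_S = 5.37 − 2.07 = 3.3 V; V_DS = V_D − V_S = 7.3 − 2.07 = 5.23 V.
V_ov = V_GS − V_th = 3.3 − 0.839 = 2.46 V.
Since V_DS = 5.23 V ≥ V_ov = 2.46 V, the device is in saturation.
I_D = ½ k_n V_ov² (1 + λ V_DS) = 0.5 × 2.35 × 2.46² × (1 + 0.075 × 5.23) = 9.91 mA.

Saturation; I_D = 9.91 mA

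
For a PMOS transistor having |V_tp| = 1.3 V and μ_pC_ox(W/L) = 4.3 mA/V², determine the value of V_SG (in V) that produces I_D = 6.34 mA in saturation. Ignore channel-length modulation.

V_SG = 3.02 V

In saturation I_D = ½ k_p (V_SG − |V_tp|)², so V_SG − |V_tp| = √(2 I_D / k_p) = √(2 × 6.34 / 4.3) = 1.72 V.
V_SG = 1.3 + 1.72 = 3.02 V.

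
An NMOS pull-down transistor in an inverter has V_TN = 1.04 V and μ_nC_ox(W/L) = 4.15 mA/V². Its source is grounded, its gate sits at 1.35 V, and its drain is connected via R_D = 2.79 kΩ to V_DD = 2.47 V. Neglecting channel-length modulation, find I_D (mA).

I_D = 0.199 mA

V_GS = V_G = 1.35 V, so V_ov = 1.35 − 1.04 = 0.31 V.
Assume saturation: I_D = ½ k_n V_ov² = 0.5 × 4.15 × 0.31² = 0.199 mA, giving V_DS = V_DD − I_D R_D = 2.47 − 0.199 × 2.79 = 1.91 V.
V_DS = 1.91 V ≥ V_ov = 0.31 V, confirming saturation.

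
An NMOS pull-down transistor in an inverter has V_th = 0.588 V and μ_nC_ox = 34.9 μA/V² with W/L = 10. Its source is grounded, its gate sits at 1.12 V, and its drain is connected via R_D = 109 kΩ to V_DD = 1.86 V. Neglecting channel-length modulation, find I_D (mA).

V_GS = V_G = 1.12 V, so V_ov = 1.12 − 0.588 = 0.532 V.
k_n = μ_nC_ox · (W/L) = 0.349 mA/V².
Assume saturation: I_D = ½ k_n V_ov² = 0.5 × 0.349 × 0.532² = 0.0494 mA, giving V_DS = V_DD − I_D R_D = 1.86 − 0.0494 × 109 = -3.52 V.
But -3.52 V < V_ov = 0.532 V, so the device is actually in triode.
In triode I_D = k_n[V_ov V_DS − ½ V_DS²] and I_D = (V_DD − V_DS)/R_D. Equating: 19 V_DS² − 21.24 V_DS + 1.86 = 0, giving V_DS = 0.0958 V (the root below V_ov).
I_D = (1.86 − 0.0958) / 109 = 0.0162 mA.

I_D = 0.0162 mA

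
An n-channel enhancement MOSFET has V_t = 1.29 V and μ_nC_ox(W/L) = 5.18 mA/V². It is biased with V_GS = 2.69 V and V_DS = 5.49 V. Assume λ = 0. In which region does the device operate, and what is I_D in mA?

V_ov = V_GS − V_t = 2.69 − 1.29 = 1.4 V.
Since V_DS = 5.49 V ≥ V_ov = 1.4 V, the device is in saturation.
I_D = ½ k_n V_ov² = 0.5 × 5.18 × 1.4² = 5.08 mA.

Saturation; I_D = 5.08 mA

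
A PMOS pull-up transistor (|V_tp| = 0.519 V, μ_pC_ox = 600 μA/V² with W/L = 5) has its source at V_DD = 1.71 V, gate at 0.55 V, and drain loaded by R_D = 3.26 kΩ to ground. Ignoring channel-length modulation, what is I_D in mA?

V_SG = V_DD − V_G = 1.71 − 0.55 = 1.16 V, so V_ov = 1.16 − 0.519 = 0.641 V.
k_p = μ_pC_ox · (W/L) = 3 mA/V².
Assume saturation: I_D = ½ k_p V_ov² = 0.5 × 3 × 0.641² = 0.616 mA, giving V_SD = V_DD − I_D R_D = 1.71 − 0.616 × 3.26 = -0.299 V.
But -0.299 V < V_ov = 0.641 V, so the device is actually in triode.
In triode I_D = k_p[V_ov V_SD − ½ V_SD²] and I_D = (V_DD − V_SD)/R_D. Equating: 4.89 V_SD² − 7.269 V_SD + 1.71 = 0, giving V_SD = 0.293 V (the root below V_ov).
I_D = (1.71 − 0.293) / 3.26 = 0.435 mA.

I_D = 0.435 mA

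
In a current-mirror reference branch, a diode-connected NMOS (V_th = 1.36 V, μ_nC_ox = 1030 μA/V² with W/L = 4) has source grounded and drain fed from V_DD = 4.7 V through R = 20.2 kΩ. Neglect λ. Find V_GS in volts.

With gate tied to drain, V_GS = V_DS ≥ V_GS − V_th, so the device is in saturation.
k_n = μ_nC_ox · (W/L) = 4.12 mA/V².
KCL at the drain: ½ k_n (V_GS − V_th)² = (V_DD − V_GS)/R.
Let x = V_GS − 1.36. Then 41.6 x² + x − 3.34 = 0, giving x = 0.272 V (positive root), so V_GS = 1.63 V.
I_D = (V_DD − V_GS)/R = (4.7 − 1.63) / 20.2 = 0.152 mA.

V_GS = 1.63 V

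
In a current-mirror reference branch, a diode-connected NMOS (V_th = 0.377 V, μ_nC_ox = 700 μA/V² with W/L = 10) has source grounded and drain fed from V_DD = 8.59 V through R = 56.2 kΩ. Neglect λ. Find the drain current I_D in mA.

With gate tied to drain, V_GS = V_DS ≥ V_GS − V_th, so the device is in saturation.
k_n = μ_nC_ox · (W/L) = 7 mA/V².
KCL at the drain: ½ k_n (V_GS − V_th)² = (V_DD − V_GS)/R.
Let x = V_GS − 0.377. Then 197 x² + x − 8.213 = 0, giving x = 0.202 V (positive root), so V_GS = 0.579 V.
I_D = (V_DD − V_GS)/R = (8.59 − 0.579) / 56.2 = 0.143 mA.

I_D = 0.143 mA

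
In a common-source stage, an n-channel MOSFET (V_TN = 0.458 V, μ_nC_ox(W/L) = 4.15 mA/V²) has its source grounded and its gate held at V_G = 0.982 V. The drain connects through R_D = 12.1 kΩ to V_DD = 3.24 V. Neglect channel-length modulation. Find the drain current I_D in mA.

I_D = 0.257 mA

V_GS = V_G = 0.982 V, so V_ov = 0.982 − 0.458 = 0.524 V.
Assume saturation: I_D = ½ k_n V_ov² = 0.5 × 4.15 × 0.524² = 0.57 mA, giving V_DS = V_DD − I_D R_D = 3.24 − 0.57 × 12.1 = -3.65 V.
But -3.65 V < V_ov = 0.524 V, so the device is actually in triode.
In triode I_D = k_n[V_ov V_DS − ½ V_DS²] and I_D = (V_DD − V_DS)/R_D. Equating: 25.1 V_DS² − 27.31 V_DS + 3.24 = 0, giving V_DS = 0.136 V (the root below V_ov).
I_D = (3.24 − 0.136) / 12.1 = 0.257 mA.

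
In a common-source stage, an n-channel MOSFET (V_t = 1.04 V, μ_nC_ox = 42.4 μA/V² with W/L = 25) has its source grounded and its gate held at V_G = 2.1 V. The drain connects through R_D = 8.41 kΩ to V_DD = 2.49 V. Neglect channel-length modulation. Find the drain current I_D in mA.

I_D = 0.264 mA

V_GS = V_G = 2.1 V, so V_ov = 2.1 − 1.04 = 1.06 V.
k_n = μ_nC_ox · (W/L) = 1.06 mA/V².
Assume saturation: I_D = ½ k_n V_ov² = 0.5 × 1.06 × 1.06² = 0.596 mA, giving V_DS = V_DD − I_D R_D = 2.49 − 0.596 × 8.41 = -2.52 V.
But -2.52 V < V_ov = 1.06 V, so the device is actually in triode.
In triode I_D = k_n[V_ov V_DS − ½ V_DS²] and I_D = (V_DD − V_DS)/R_D. Equating: 4.46 V_DS² − 10.45 V_DS + 2.49 = 0, giving V_DS = 0.269 V (the root below V_ov).
I_D = (2.49 − 0.269) / 8.41 = 0.264 mA.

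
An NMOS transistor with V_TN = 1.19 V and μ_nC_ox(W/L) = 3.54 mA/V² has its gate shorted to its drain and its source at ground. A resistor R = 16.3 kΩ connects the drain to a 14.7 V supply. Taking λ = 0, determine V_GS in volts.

With gate tied to drain, V_GS = V_DS ≥ V_GS − V_TN, so the device is in saturation.
KCL at the drain: ½ k_n (V_GS − V_TN)² = (V_DD − V_GS)/R.
Let x = V_GS − 1.19. Then 28.9 x² + x − 13.51 = 0, giving x = 0.667 V (positive root), so V_GS = 1.86 V.
I_D = (V_DD − V_GS)/R = (14.7 − 1.86) / 16.3 = 0.788 mA.

V_GS = 1.86 V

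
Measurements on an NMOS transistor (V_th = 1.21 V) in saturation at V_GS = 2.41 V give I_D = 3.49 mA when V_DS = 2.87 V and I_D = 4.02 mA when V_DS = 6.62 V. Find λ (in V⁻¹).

With V_GS fixed, I_D ∝ (1 + λ V_DS) in saturation, so I_D2/I_D1 = (1 + λ V_DS2)/(1 + λ V_DS1).
4.02/3.49 = 1.152 = (1 + 6.62 λ)/(1 + 2.87 λ).
Solving: λ (I_D1 V_DS2 − I_D2 V_DS1) = I_D2 − I_D1, so λ = (4.02 − 3.49) / (3.49 × 6.62 − 4.02 × 2.87) = 0.53 / 11.6 = 0.0458 V⁻¹.

λ = 0.0458 V⁻¹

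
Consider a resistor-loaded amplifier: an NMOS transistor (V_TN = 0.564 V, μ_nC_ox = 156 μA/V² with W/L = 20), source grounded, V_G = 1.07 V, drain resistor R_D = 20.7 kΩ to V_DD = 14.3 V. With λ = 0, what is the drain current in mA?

I_D = 0.399 mA

V_GS = V_G = 1.07 V, so V_ov = 1.07 − 0.564 = 0.506 V.
k_n = μ_nC_ox · (W/L) = 3.12 mA/V².
Assume saturation: I_D = ½ k_n V_ov² = 0.5 × 3.12 × 0.506² = 0.399 mA, giving V_DS = V_DD − I_D R_D = 14.3 − 0.399 × 20.7 = 6.03 V.
V_DS = 6.03 V ≥ V_ov = 0.506 V, confirming saturation.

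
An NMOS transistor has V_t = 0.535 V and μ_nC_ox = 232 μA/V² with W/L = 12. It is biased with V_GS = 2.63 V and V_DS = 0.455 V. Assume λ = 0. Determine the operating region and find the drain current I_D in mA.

k_n = μ_nC_ox · (W/L) = 2.784 mA/V².
V_ov = V_GS − V_t = 2.63 − 0.535 = 2.09 V.
Since V_DS = 0.455 V < V_ov = 2.09 V, the device is in the triode region.
I_D = k_n [V_ov · V_DS − ½ V_DS²] = 2.784 × [2.09 × 0.455 − 0.5 × 0.455²] = 2.37 mA.

Triode; I_D = 2.37 mA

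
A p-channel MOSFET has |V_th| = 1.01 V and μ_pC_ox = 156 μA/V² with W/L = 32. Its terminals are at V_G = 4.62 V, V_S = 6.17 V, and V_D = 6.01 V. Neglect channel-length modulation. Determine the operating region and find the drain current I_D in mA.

V_SG = V_S − V_G = 6.17 − 4.62 = 1.55 V; V_SD = V_S − V_D = 6.17 − 6.01 = 0.16 V.
k_p = μ_pC_ox · (W/L) = 4.992 mA/V².
V_ov = V_SG − |V_th| = 1.55 − 1.01 = 0.54 V.
Since V_SD = 0.16 V < V_ov = 0.54 V, the device is in the triode region.
I_D = k_p [V_ov · V_SD − ½ V_SD²] = 4.992 × [0.54 × 0.16 − 0.5 × 0.16²] = 0.367 mA.

Triode; I_D = 0.367 mA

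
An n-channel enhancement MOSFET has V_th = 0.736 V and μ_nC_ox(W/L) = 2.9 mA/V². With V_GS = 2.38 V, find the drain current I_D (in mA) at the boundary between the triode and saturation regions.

At the boundary V_DS = V_ov = V_GS − V_th = 2.38 − 0.736 = 1.64 V.
I_D = ½ k_n V_ov² = 0.5 × 2.9 × 1.64² = 3.92 mA.

I_D = 3.92 mA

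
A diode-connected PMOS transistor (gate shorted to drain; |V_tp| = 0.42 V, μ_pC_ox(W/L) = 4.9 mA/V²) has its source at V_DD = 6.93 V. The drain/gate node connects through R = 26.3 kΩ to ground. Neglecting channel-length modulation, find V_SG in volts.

V_SG = 0.730 V

With gate tied to drain, V_SG = V_SD ≥ V_SG − |V_tp|, so the device is in saturation.
KCL at the drain: ½ k_p (V_SG − |V_tp|)² = (V_DD − V_SG)/R.
Let x = V_SG − 0.42. Then 64.4 x² + x − 6.51 = 0, giving x = 0.31 V (positive root), so V_SG = 0.73 V.
I_D = (V_DD − V_SG)/R = (6.93 − 0.73) / 26.3 = 0.236 mA.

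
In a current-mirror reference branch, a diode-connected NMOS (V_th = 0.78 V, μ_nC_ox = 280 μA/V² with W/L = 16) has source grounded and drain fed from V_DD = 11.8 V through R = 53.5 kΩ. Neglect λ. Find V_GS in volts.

V_GS = 1.08 V

With gate tied to drain, V_GS = V_DS ≥ V_GS − V_th, so the device is in saturation.
k_n = μ_nC_ox · (W/L) = 4.48 mA/V².
KCL at the drain: ½ k_n (V_GS − V_th)² = (V_DD − V_GS)/R.
Let x = V_GS − 0.78. Then 120 x² + x − 11.02 = 0, giving x = 0.299 V (positive root), so V_GS = 1.08 V.
I_D = (V_DD − V_GS)/R = (11.8 − 1.08) / 53.5 = 0.2 mA.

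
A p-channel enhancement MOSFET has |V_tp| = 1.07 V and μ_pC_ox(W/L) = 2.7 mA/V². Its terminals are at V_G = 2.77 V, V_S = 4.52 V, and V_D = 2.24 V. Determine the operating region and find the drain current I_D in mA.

Saturation; I_D = 0.624 mA

V_SG = V_S − V_G = 4.52 − 2.77 = 1.75 V; V_SD = V_S − V_D = 4.52 − 2.24 = 2.28 V.
V_ov = V_SG − |V_tp| = 1.75 − 1.07 = 0.68 V.
Since V_SD = 2.28 V ≥ V_ov = 0.68 V, the device is in saturation.
I_D = ½ k_p V_ov² = 0.5 × 2.7 × 0.68² = 0.624 mA.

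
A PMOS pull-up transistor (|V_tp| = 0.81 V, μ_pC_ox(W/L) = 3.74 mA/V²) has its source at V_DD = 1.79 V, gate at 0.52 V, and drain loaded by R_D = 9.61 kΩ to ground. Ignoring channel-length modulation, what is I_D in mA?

I_D = 0.174 mA

V_SG = V_DD − V_G = 1.79 − 0.52 = 1.27 V, so V_ov = 1.27 − 0.81 = 0.46 V.
Assume saturation: I_D = ½ k_p V_ov² = 0.5 × 3.74 × 0.46² = 0.396 mA, giving V_SD = V_DD − I_D R_D = 1.79 − 0.396 × 9.61 = -2.01 V.
But -2.01 V < V_ov = 0.46 V, so the device is actually in triode.
In triode I_D = k_p[V_ov V_SD − ½ V_SD²] and I_D = (V_DD − V_SD)/R_D. Equating: 18 V_SD² − 17.53 V_SD + 1.79 = 0, giving V_SD = 0.116 V (the root below V_ov).
I_D = (1.79 − 0.116) / 9.61 = 0.174 mA.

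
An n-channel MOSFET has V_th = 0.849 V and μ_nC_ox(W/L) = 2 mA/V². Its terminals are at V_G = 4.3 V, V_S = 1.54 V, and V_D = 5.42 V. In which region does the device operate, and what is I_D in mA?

Saturation; I_D = 3.65 mA

V_GS = V_G − V_S = 4.3 − 1.54 = 2.76 V; V_DS = V_D − V_S = 5.42 − 1.54 = 3.88 V.
V_ov = V_GS − V_th = 2.76 − 0.849 = 1.91 V.
Since V_DS = 3.88 V ≥ V_ov = 1.91 V, the device is in saturation.
I_D = ½ k_n V_ov² = 0.5 × 2 × 1.91² = 3.65 mA.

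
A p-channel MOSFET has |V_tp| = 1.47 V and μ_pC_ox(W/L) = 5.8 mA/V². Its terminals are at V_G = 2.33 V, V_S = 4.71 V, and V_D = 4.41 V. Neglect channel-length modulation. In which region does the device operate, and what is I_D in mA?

V_SG = V_S − V_G = 4.71 − 2.33 = 2.38 V; V_SD = V_S − V_D = 4.71 − 4.41 = 0.3 V.
V_ov = V_SG − |V_tp| = 2.38 − 1.47 = 0.91 V.
Since V_SD = 0.3 V < V_ov = 0.91 V, the device is in the triode region.
I_D = k_p [V_ov · V_SD − ½ V_SD²] = 5.8 × [0.91 × 0.3 − 0.5 × 0.3²] = 1.32 mA.

Triode; I_D = 1.32 mA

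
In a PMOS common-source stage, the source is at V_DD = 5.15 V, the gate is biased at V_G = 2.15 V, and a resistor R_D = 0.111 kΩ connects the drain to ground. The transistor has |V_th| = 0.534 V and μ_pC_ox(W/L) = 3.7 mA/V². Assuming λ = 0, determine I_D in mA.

I_D = 11.3 mA

V_SG = V_DD − V_G = 5.15 − 2.15 = 3 V, so V_ov = 3 − 0.534 = 2.47 V.
Assume saturation: I_D = ½ k_p V_ov² = 0.5 × 3.7 × 2.47² = 11.3 mA, giving V_SD = V_DD − I_D R_D = 5.15 − 11.3 × 0.111 = 3.9 V.
V_SD = 3.9 V ≥ V_ov = 2.47 V, confirming saturation.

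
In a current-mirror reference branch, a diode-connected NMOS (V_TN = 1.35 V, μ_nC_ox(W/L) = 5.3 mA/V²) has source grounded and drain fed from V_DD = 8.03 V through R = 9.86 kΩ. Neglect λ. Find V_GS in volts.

V_GS = 1.84 V

With gate tied to drain, V_GS = V_DS ≥ V_GS − V_TN, so the device is in saturation.
KCL at the drain: ½ k_n (V_GS − V_TN)² = (V_DD − V_GS)/R.
Let x = V_GS − 1.35. Then 26.1 x² + x − 6.68 = 0, giving x = 0.487 V (positive root), so V_GS = 1.84 V.
I_D = (V_DD − V_GS)/R = (8.03 − 1.84) / 9.86 = 0.628 mA.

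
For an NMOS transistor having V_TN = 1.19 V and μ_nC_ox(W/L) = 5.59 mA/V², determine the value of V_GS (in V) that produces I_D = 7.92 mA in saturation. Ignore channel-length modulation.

V_GS = 2.87 V

In saturation I_D = ½ k_n (V_GS − V_TN)², so V_GS − V_TN = √(2 I_D / k_n) = √(2 × 7.92 / 5.59) = 1.68 V.
V_GS = 1.19 + 1.68 = 2.87 V.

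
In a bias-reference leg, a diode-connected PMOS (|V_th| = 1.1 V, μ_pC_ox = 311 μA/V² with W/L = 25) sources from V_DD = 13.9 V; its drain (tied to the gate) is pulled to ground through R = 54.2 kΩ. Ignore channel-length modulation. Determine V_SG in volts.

With gate tied to drain, V_SG = V_SD ≥ V_SG − |V_th|, so the device is in saturation.
k_p = μ_pC_ox · (W/L) = 7.775 mA/V².
KCL at the drain: ½ k_p (V_SG − |V_th|)² = (V_DD − V_SG)/R.
Let x = V_SG − 1.1. Then 211 x² + x − 12.8 = 0, giving x = 0.244 V (positive root), so V_SG = 1.34 V.
I_D = (V_DD − V_SG)/R = (13.9 − 1.34) / 54.2 = 0.232 mA.

V_SG = 1.34 V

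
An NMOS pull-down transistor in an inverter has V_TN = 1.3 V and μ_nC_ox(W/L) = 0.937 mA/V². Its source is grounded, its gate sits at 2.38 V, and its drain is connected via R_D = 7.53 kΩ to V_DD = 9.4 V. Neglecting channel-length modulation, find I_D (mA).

V_GS = V_G = 2.38 V, so V_ov = 2.38 − 1.3 = 1.08 V.
Assume saturation: I_D = ½ k_n V_ov² = 0.5 × 0.937 × 1.08² = 0.546 mA, giving V_DS = V_DD − I_D R_D = 9.4 − 0.546 × 7.53 = 5.29 V.
V_DS = 5.29 V ≥ V_ov = 1.08 V, confirming saturation.

I_D = 0.546 mA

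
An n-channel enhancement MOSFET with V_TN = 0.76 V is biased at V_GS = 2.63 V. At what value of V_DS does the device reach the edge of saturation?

The boundary between triode and saturation is V_DS = V_GS − V_TN = V_ov.
V_ov = 2.63 − 0.76 = 1.87 V.

V_DS,sat = 1.87 V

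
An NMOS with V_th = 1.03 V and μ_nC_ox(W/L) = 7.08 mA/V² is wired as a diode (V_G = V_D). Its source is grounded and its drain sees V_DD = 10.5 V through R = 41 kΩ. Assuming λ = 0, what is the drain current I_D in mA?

I_D = 0.225 mA

With gate tied to drain, V_GS = V_DS ≥ V_GS − V_th, so the device is in saturation.
KCL at the drain: ½ k_n (V_GS − V_th)² = (V_DD − V_GS)/R.
Let x = V_GS − 1.03. Then 145 x² + x − 9.47 = 0, giving x = 0.252 V (positive root), so V_GS = 1.28 V.
I_D = (V_DD − V_GS)/R = (10.5 − 1.28) / 41 = 0.225 mA.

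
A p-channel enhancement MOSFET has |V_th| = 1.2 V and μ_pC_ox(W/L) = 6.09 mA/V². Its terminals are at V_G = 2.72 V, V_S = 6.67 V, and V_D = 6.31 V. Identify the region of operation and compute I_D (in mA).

V_SG = V_S − V_G = 6.67 − 2.72 = 3.95 V; V_SD = V_S − V_D = 6.67 − 6.31 = 0.36 V.
V_ov = V_SG − |V_th| = 3.95 − 1.2 = 2.75 V.
Since V_SD = 0.36 V < V_ov = 2.75 V, the device is in the triode region.
I_D = k_p [V_ov · V_SD − ½ V_SD²] = 6.09 × [2.75 × 0.36 − 0.5 × 0.36²] = 5.63 mA.

Triode; I_D = 5.63 mA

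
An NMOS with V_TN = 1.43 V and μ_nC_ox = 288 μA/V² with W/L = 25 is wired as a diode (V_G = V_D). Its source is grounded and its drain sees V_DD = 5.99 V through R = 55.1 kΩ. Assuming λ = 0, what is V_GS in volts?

With gate tied to drain, V_GS = V_DS ≥ V_GS − V_TN, so the device is in saturation.
k_n = μ_nC_ox · (W/L) = 7.2 mA/V².
KCL at the drain: ½ k_n (V_GS − V_TN)² = (V_DD − V_GS)/R.
Let x = V_GS − 1.43. Then 198 x² + x − 4.56 = 0, giving x = 0.149 V (positive root), so V_GS = 1.58 V.
I_D = (V_DD − V_GS)/R = (5.99 − 1.58) / 55.1 = 0.0801 mA.

V_GS = 1.58 V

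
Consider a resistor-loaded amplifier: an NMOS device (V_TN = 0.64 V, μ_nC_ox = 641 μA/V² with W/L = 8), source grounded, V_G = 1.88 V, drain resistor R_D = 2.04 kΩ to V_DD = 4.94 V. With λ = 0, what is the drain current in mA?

I_D = 2.22 mA

V_GS = V_G = 1.88 V, so V_ov = 1.88 − 0.64 = 1.24 V.
k_n = μ_nC_ox · (W/L) = 5.128 mA/V².
Assume saturation: I_D = ½ k_n V_ov² = 0.5 × 5.128 × 1.24² = 3.94 mA, giving V_DS = V_DD − I_D R_D = 4.94 − 3.94 × 2.04 = -3.1 V.
But -3.1 V < V_ov = 1.24 V, so the device is actually in triode.
In triode I_D = k_n[V_ov V_DS − ½ V_DS²] and I_D = (V_DD − V_DS)/R_D. Equating: 5.23 V_DS² − 13.97 V_DS + 4.94 = 0, giving V_DS = 0.419 V (the root below V_ov).
I_D = (4.94 − 0.419) / 2.04 = 2.22 mA.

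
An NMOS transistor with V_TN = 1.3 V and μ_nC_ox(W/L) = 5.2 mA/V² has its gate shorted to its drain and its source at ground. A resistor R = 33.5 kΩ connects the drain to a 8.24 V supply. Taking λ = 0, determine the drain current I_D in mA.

I_D = 0.199 mA

With gate tied to drain, V_GS = V_DS ≥ V_GS − V_TN, so the device is in saturation.
KCL at the drain: ½ k_n (V_GS − V_TN)² = (V_DD − V_GS)/R.
Let x = V_GS − 1.3. Then 87.1 x² + x − 6.94 = 0, giving x = 0.277 V (positive root), so V_GS = 1.58 V.
I_D = (V_DD − V_GS)/R = (8.24 − 1.58) / 33.5 = 0.199 mA.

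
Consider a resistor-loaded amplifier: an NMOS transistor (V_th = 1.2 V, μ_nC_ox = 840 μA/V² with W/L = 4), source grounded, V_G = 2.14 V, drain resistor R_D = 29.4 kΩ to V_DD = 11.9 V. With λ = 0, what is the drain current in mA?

V_GS = V_G = 2.14 V, so V_ov = 2.14 − 1.2 = 0.94 V.
k_n = μ_nC_ox · (W/L) = 3.36 mA/V².
Assume saturation: I_D = ½ k_n V_ov² = 0.5 × 3.36 × 0.94² = 1.48 mA, giving V_DS = V_DD − I_D R_D = 11.9 − 1.48 × 29.4 = -31.7 V.
But -31.7 V < V_ov = 0.94 V, so the device is actually in triode.
In triode I_D = k_n[V_ov V_DS − ½ V_DS²] and I_D = (V_DD − V_DS)/R_D. Equating: 49.4 V_DS² − 93.86 V_DS + 11.9 = 0, giving V_DS = 0.137 V (the root below V_ov).
I_D = (11.9 − 0.137) / 29.4 = 0.4 mA.

I_D = 0.400 mA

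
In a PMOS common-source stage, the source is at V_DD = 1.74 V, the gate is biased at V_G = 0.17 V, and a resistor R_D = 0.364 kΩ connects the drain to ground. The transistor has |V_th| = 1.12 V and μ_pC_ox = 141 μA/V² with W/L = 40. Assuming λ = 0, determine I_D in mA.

V_SG = V_DD − V_G = 1.74 − 0.17 = 1.57 V, so V_ov = 1.57 − 1.12 = 0.45 V.
k_p = μ_pC_ox · (W/L) = 5.64 mA/V².
Assume saturation: I_D = ½ k_p V_ov² = 0.5 × 5.64 × 0.45² = 0.571 mA, giving V_SD = V_DD − I_D R_D = 1.74 − 0.571 × 0.364 = 1.53 V.
V_SD = 1.53 V ≥ V_ov = 0.45 V, confirming saturation.

I_D = 0.571 mA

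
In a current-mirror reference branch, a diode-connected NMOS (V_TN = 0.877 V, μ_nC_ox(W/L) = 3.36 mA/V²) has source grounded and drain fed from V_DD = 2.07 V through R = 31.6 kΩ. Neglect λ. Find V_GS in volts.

V_GS = 1.02 V

With gate tied to drain, V_GS = V_DS ≥ V_GS − V_TN, so the device is in saturation.
KCL at the drain: ½ k_n (V_GS − V_TN)² = (V_DD − V_GS)/R.
Let x = V_GS − 0.877. Then 53.1 x² + x − 1.193 = 0, giving x = 0.141 V (positive root), so V_GS = 1.02 V.
I_D = (V_DD − V_GS)/R = (2.07 − 1.02) / 31.6 = 0.0333 mA.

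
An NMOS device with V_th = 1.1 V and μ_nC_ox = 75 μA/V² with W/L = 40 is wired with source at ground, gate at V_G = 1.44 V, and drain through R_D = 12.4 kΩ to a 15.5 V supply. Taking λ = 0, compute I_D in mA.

V_GS = V_G = 1.44 V, so V_ov = 1.44 − 1.1 = 0.34 V.
k_n = μ_nC_ox · (W/L) = 3 mA/V².
Assume saturation: I_D = ½ k_n V_ov² = 0.5 × 3 × 0.34² = 0.173 mA, giving V_DS = V_DD − I_D R_D = 15.5 − 0.173 × 12.4 = 13.3 V.
V_DS = 13.3 V ≥ V_ov = 0.34 V, confirming saturation.

I_D = 0.173 mA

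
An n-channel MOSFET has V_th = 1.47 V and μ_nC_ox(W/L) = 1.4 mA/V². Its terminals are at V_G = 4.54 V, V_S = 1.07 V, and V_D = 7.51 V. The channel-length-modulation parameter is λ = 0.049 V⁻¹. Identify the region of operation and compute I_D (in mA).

Saturation; I_D = 3.68 mA

V_GS = V_G − V_S = 4.54 − 1.07 = 3.47 V; V_DS = V_D − V_S = 7.51 − 1.07 = 6.44 V.
V_ov = V_GS − V_th = 3.47 − 1.47 = 2 V.
Since V_DS = 6.44 V ≥ V_ov = 2 V, the device is in saturation.
I_D = ½ k_n V_ov² (1 + λ V_DS) = 0.5 × 1.4 × 2² × (1 + 0.049 × 6.44) = 3.68 mA.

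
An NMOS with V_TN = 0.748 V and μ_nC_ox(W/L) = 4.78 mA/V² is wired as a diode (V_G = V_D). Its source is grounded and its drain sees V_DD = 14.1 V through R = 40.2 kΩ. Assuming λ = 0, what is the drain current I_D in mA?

I_D = 0.323 mA

With gate tied to drain, V_GS = V_DS ≥ V_GS − V_TN, so the device is in saturation.
KCL at the drain: ½ k_n (V_GS − V_TN)² = (V_DD − V_GS)/R.
Let x = V_GS − 0.748. Then 96.1 x² + x − 13.35 = 0, giving x = 0.368 V (positive root), so V_GS = 1.12 V.
I_D = (V_DD − V_GS)/R = (14.1 − 1.12) / 40.2 = 0.323 mA.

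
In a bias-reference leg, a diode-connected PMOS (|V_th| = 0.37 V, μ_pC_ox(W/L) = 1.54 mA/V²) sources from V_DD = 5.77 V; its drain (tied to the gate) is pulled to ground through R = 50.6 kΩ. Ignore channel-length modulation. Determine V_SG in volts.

V_SG = 0.730 V

With gate tied to drain, V_SG = V_SD ≥ V_SG − |V_th|, so the device is in saturation.
KCL at the drain: ½ k_p (V_SG − |V_th|)² = (V_DD − V_SG)/R.
Let x = V_SG − 0.37. Then 39 x² + x − 5.4 = 0, giving x = 0.36 V (positive root), so V_SG = 0.73 V.
I_D = (V_DD − V_SG)/R = (5.77 − 0.73) / 50.6 = 0.0996 mA.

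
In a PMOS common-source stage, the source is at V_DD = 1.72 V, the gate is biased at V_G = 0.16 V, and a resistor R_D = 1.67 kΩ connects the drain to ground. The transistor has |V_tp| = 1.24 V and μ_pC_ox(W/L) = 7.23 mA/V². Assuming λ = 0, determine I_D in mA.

V_SG = V_DD − V_G = 1.72 − 0.16 = 1.56 V, so V_ov = 1.56 − 1.24 = 0.32 V.
Assume saturation: I_D = ½ k_p V_ov² = 0.5 × 7.23 × 0.32² = 0.37 mA, giving V_SD = V_DD − I_D R_D = 1.72 − 0.37 × 1.67 = 1.1 V.
V_SD = 1.1 V ≥ V_ov = 0.32 V, confirming saturation.

I_D = 0.370 mA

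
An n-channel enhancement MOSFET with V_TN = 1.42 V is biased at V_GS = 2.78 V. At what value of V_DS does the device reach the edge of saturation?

V_DS,sat = 1.36 V

The boundary between triode and saturation is V_DS = V_GS − V_TN = V_ov.
V_ov = 2.78 − 1.42 = 1.36 V.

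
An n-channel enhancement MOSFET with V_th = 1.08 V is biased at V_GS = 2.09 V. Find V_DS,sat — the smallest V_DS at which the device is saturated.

The boundary between triode and saturation is V_DS = V_GS − V_th = V_ov.
V_ov = 2.09 − 1.08 = 1.01 V.

V_DS,sat = 1.01 V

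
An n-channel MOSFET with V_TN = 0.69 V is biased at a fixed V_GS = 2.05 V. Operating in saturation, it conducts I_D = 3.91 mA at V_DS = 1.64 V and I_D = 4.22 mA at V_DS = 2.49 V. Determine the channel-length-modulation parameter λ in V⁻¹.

With V_GS fixed, I_D ∝ (1 + λ V_DS) in saturation, so I_D2/I_D1 = (1 + λ V_DS2)/(1 + λ V_DS1).
4.22/3.91 = 1.079 = (1 + 2.49 λ)/(1 + 1.64 λ).
Solving: λ (I_D1 V_DS2 − I_D2 V_DS1) = I_D2 − I_D1, so λ = (4.22 − 3.91) / (3.91 × 2.49 − 4.22 × 1.64) = 0.31 / 2.82 = 0.11 V⁻¹.

λ = 0.110 V⁻¹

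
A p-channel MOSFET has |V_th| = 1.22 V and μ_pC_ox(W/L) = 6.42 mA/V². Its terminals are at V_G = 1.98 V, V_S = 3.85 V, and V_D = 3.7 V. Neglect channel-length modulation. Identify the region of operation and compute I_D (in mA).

V_SG = V_S − V_G = 3.85 − 1.98 = 1.87 V; V_SD = V_S − V_D = 3.85 − 3.7 = 0.15 V.
V_ov = V_SG − |V_th| = 1.87 − 1.22 = 0.65 V.
Since V_SD = 0.15 V < V_ov = 0.65 V, the device is in the triode region.
I_D = k_p [V_ov · V_SD − ½ V_SD²] = 6.42 × [0.65 × 0.15 − 0.5 × 0.15²] = 0.554 mA.

Triode; I_D = 0.554 mA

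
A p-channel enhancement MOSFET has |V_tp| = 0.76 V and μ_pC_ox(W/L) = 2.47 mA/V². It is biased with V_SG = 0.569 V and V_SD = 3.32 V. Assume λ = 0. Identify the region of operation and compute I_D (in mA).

Cutoff; I_D = 0 mA

V_SG = 0.569 V < |V_tp| = 0.76 V, so the transistor is in cutoff.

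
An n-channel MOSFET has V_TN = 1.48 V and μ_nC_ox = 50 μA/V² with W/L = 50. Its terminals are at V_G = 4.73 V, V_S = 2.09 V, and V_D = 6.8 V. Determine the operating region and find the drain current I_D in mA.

V_GS = V_G − V_S = 4.73 − 2.09 = 2.64 V; V_DS = V_D − V_S = 6.8 − 2.09 = 4.71 V.
k_n = μ_nC_ox · (W/L) = 2.5 mA/V².
V_ov = V_GS − V_TN = 2.64 − 1.48 = 1.16 V.
Since V_DS = 4.71 V ≥ V_ov = 1.16 V, the device is in saturation.
I_D = ½ k_n V_ov² = 0.5 × 2.5 × 1.16² = 1.68 mA.

Saturation; I_D = 1.68 mA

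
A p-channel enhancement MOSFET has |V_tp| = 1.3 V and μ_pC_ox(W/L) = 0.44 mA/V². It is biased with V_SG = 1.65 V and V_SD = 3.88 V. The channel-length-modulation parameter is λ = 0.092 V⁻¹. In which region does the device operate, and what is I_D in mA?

V_ov = V_SG − |V_tp| = 1.65 − 1.3 = 0.35 V.
Since V_SD = 3.88 V ≥ V_ov = 0.35 V, the device is in saturation.
I_D = ½ k_p V_ov² (1 + λ V_SD) = 0.5 × 0.44 × 0.35² × (1 + 0.092 × 3.88) = 0.0366 mA.

Saturation; I_D = 0.0366 mA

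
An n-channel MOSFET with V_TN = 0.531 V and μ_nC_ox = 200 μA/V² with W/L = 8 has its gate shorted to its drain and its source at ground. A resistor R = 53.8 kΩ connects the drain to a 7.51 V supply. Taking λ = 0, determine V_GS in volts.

With gate tied to drain, V_GS = V_DS ≥ V_GS − V_TN, so the device is in saturation.
k_n = μ_nC_ox · (W/L) = 1.6 mA/V².
KCL at the drain: ½ k_n (V_GS − V_TN)² = (V_DD − V_GS)/R.
Let x = V_GS − 0.531. Then 43 x² + x − 6.979 = 0, giving x = 0.391 V (positive root), so V_GS = 0.922 V.
I_D = (V_DD − V_GS)/R = (7.51 − 0.922) / 53.8 = 0.122 mA.

V_GS = 0.922 V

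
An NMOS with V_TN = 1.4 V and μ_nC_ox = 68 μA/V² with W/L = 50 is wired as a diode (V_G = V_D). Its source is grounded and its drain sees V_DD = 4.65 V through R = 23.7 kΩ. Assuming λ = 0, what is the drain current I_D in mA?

I_D = 0.126 mA

With gate tied to drain, V_GS = V_DS ≥ V_GS − V_TN, so the device is in saturation.
k_n = μ_nC_ox · (W/L) = 3.4 mA/V².
KCL at the drain: ½ k_n (V_GS − V_TN)² = (V_DD − V_GS)/R.
Let x = V_GS − 1.4. Then 40.3 x² + x − 3.25 = 0, giving x = 0.272 V (positive root), so V_GS = 1.67 V.
I_D = (V_DD − V_GS)/R = (4.65 − 1.67) / 23.7 = 0.126 mA.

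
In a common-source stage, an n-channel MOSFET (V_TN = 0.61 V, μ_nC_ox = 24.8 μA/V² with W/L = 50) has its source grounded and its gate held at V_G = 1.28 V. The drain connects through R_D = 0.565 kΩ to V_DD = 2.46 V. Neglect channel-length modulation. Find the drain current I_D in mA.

V_GS = V_G = 1.28 V, so V_ov = 1.28 − 0.61 = 0.67 V.
k_n = μ_nC_ox · (W/L) = 1.24 mA/V².
Assume saturation: I_D = ½ k_n V_ov² = 0.5 × 1.24 × 0.67² = 0.278 mA, giving V_DS = V_DD − I_D R_D = 2.46 − 0.278 × 0.565 = 2.3 V.
V_DS = 2.3 V ≥ V_ov = 0.67 V, confirming saturation.

I_D = 0.278 mA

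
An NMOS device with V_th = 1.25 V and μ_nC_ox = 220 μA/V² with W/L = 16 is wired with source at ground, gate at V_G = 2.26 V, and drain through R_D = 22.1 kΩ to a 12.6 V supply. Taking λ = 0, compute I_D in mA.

I_D = 0.562 mA

V_GS = V_G = 2.26 V, so V_ov = 2.26 − 1.25 = 1.01 V.
k_n = μ_nC_ox · (W/L) = 3.52 mA/V².
Assume saturation: I_D = ½ k_n V_ov² = 0.5 × 3.52 × 1.01² = 1.8 mA, giving V_DS = V_DD − I_D R_D = 12.6 − 1.8 × 22.1 = -27.1 V.
But -27.1 V < V_ov = 1.01 V, so the device is actually in triode.
In triode I_D = k_n[V_ov V_DS − ½ V_DS²] and I_D = (V_DD − V_DS)/R_D. Equating: 38.9 V_DS² − 79.57 V_DS + 12.6 = 0, giving V_DS = 0.173 V (the root below V_ov).
I_D = (12.6 − 0.173) / 22.1 = 0.562 mA.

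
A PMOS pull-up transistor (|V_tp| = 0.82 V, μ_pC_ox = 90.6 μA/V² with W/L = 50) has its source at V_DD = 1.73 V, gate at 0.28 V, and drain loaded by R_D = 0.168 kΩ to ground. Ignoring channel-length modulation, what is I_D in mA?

V_SG = V_DD − V_G = 1.73 − 0.28 = 1.45 V, so V_ov = 1.45 − 0.82 = 0.63 V.
k_p = μ_pC_ox · (W/L) = 4.53 mA/V².
Assume saturation: I_D = ½ k_p V_ov² = 0.5 × 4.53 × 0.63² = 0.899 mA, giving V_SD = V_DD − I_D R_D = 1.73 − 0.899 × 0.168 = 1.58 V.
V_SD = 1.58 V ≥ V_ov = 0.63 V, confirming saturation.

I_D = 0.899 mA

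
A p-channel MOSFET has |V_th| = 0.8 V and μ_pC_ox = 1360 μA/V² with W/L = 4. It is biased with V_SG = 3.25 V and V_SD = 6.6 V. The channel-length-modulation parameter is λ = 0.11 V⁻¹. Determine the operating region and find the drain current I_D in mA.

k_p = μ_pC_ox · (W/L) = 5.44 mA/V².
V_ov = V_SG − |V_th| = 3.25 − 0.8 = 2.45 V.
Since V_SD = 6.6 V ≥ V_ov = 2.45 V, the device is in saturation.
I_D = ½ k_p V_ov² (1 + λ V_SD) = 0.5 × 5.44 × 2.45² × (1 + 0.11 × 6.6) = 28.2 mA.

Saturation; I_D = 28.2 mA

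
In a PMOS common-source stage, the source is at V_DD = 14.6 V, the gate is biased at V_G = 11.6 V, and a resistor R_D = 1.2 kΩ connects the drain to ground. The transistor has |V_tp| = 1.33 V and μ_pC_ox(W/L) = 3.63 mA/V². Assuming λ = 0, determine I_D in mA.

V_SG = V_DD − V_G = 14.6 − 11.6 = 3 V, so V_ov = 3 − 1.33 = 1.67 V.
Assume saturation: I_D = ½ k_p V_ov² = 0.5 × 3.63 × 1.67² = 5.06 mA, giving V_SD = V_DD − I_D R_D = 14.6 − 5.06 × 1.2 = 8.53 V.
V_SD = 8.53 V ≥ V_ov = 1.67 V, confirming saturation.

I_D = 5.06 mA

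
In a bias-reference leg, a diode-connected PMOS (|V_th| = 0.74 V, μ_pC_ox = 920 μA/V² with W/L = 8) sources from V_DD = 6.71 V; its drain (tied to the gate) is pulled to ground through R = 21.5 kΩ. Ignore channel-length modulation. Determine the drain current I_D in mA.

With gate tied to drain, V_SG = V_SD ≥ V_SG − |V_th|, so the device is in saturation.
k_p = μ_pC_ox · (W/L) = 7.36 mA/V².
KCL at the drain: ½ k_p (V_SG − |V_th|)² = (V_DD − V_SG)/R.
Let x = V_SG − 0.74. Then 79.1 x² + x − 5.97 = 0, giving x = 0.268 V (positive root), so V_SG = 1.01 V.
I_D = (V_DD − V_SG)/R = (6.71 − 1.01) / 21.5 = 0.265 mA.

I_D = 0.265 mA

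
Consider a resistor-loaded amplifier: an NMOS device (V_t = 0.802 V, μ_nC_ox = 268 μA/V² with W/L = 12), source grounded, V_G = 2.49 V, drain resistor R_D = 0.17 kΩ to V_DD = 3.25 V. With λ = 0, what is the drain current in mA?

I_D = 4.58 mA

V_GS = V_G = 2.49 V, so V_ov = 2.49 − 0.802 = 1.69 V.
k_n = μ_nC_ox · (W/L) = 3.216 mA/V².
Assume saturation: I_D = ½ k_n V_ov² = 0.5 × 3.216 × 1.69² = 4.58 mA, giving V_DS = V_DD − I_D R_D = 3.25 − 4.58 × 0.17 = 2.47 V.
V_DS = 2.47 V ≥ V_ov = 1.69 V, confirming saturation.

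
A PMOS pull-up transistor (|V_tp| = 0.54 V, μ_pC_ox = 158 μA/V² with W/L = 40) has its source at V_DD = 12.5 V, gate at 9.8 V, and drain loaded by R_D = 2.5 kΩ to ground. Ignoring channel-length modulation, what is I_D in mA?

V_SG = V_DD − V_G = 12.5 − 9.8 = 2.7 V, so V_ov = 2.7 − 0.54 = 2.16 V.
k_p = μ_pC_ox · (W/L) = 6.32 mA/V².
Assume saturation: I_D = ½ k_p V_ov² = 0.5 × 6.32 × 2.16² = 14.7 mA, giving V_SD = V_DD − I_D R_D = 12.5 − 14.7 × 2.5 = -24.4 V.
But -24.4 V < V_ov = 2.16 V, so the device is actually in triode.
In triode I_D = k_p[V_ov V_SD − ½ V_SD²] and I_D = (V_DD − V_SD)/R_D. Equating: 7.9 V_SD² − 35.13 V_SD + 12.5 = 0, giving V_SD = 0.39 V (the root below V_ov).
I_D = (12.5 − 0.39) / 2.5 = 4.84 mA.

I_D = 4.84 mA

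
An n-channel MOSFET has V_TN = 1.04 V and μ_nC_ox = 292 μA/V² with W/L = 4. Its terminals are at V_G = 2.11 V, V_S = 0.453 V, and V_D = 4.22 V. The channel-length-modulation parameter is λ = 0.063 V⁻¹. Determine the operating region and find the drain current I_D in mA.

V_GS = V_G − V_S = 2.11 − 0.453 = 1.66 V; V_DS = V_D − V_S = 4.22 − 0.453 = 3.77 V.
k_n = μ_nC_ox · (W/L) = 1.168 mA/V².
V_ov = V_GS − V_TN = 1.66 − 1.04 = 0.617 V.
Since V_DS = 3.77 V ≥ V_ov = 0.617 V, the device is in saturation.
I_D = ½ k_n V_ov² (1 + λ V_DS) = 0.5 × 1.168 × 0.617² × (1 + 0.063 × 3.77) = 0.275 mA.

Saturation; I_D = 0.275 mA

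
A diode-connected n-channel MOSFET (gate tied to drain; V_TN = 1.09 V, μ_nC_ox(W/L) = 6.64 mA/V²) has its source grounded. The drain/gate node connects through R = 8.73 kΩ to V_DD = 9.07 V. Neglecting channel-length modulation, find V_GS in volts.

With gate tied to drain, V_GS = V_DS ≥ V_GS − V_TN, so the device is in saturation.
KCL at the drain: ½ k_n (V_GS − V_TN)² = (V_DD − V_GS)/R.
Let x = V_GS − 1.09. Then 29 x² + x − 7.98 = 0, giving x = 0.508 V (positive root), so V_GS = 1.6 V.
I_D = (V_DD − V_GS)/R = (9.07 − 1.6) / 8.73 = 0.856 mA.

V_GS = 1.60 V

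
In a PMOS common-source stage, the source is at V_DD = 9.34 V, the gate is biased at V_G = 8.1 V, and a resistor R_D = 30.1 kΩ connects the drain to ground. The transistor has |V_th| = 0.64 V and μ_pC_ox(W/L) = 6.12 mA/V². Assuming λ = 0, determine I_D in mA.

I_D = 0.307 mA

V_SG = V_DD − V_G = 9.34 − 8.1 = 1.24 V, so V_ov = 1.24 − 0.64 = 0.6 V.
Assume saturation: I_D = ½ k_p V_ov² = 0.5 × 6.12 × 0.6² = 1.1 mA, giving V_SD = V_DD − I_D R_D = 9.34 − 1.1 × 30.1 = -23.8 V.
But -23.8 V < V_ov = 0.6 V, so the device is actually in triode.
In triode I_D = k_p[V_ov V_SD − ½ V_SD²] and I_D = (V_DD − V_SD)/R_D. Equating: 92.1 V_SD² − 111.5 V_SD + 9.34 = 0, giving V_SD = 0.0905 V (the root below V_ov).
I_D = (9.34 − 0.0905) / 30.1 = 0.307 mA.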